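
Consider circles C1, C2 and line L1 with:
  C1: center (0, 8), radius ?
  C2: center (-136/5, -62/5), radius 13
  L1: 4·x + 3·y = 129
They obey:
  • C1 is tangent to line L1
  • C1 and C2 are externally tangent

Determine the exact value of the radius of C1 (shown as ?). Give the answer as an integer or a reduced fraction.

1. [C1‖L1]  r_C1² − 441 = 0  ⇒  r_C1 = 21 (r>0 drops 1)
2. [ext C1·C2]  r_C1² + 26r_C1 − 987 = 0  ⇒  r_C1 = 21 (r>0 drops 1)

21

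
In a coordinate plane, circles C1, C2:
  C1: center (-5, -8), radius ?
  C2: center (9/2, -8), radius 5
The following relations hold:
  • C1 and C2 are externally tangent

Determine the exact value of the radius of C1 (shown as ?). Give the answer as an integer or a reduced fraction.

9/2

1. [ext C1·C2]  r_C1² + 10r_C1 − 261/4 = 0  ⇒  r_C1 = 9/2 (r>0 drops 1)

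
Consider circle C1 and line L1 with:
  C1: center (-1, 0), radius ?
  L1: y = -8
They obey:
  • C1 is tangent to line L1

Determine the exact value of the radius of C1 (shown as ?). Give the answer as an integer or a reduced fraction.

8

1. [C1‖L1]  r_C1² − 64 = 0  ⇒  r_C1 = 8 (r>0 drops 1)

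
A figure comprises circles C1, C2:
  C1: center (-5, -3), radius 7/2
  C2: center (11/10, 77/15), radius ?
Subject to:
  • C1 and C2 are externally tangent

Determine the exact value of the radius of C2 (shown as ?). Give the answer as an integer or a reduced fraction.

1. [ext C1·C2]  r_C2² + 7r_C2 − 820/9 = 0  ⇒  r_C2 = 20/3 (r>0 drops 1)

20/3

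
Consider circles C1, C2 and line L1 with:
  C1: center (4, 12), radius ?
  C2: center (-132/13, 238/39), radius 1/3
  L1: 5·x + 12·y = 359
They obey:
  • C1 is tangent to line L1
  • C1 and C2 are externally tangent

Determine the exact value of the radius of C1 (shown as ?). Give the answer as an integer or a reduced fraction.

15

1. [C1‖L1]  r_C1² − 225 = 0  ⇒  r_C1 = 15 (r>0 drops 1)
2. [ext C1·C2]  r_C1² + (2/3)r_C1 − 235 = 0  ⇒  r_C1 = 15 (r>0 drops 1)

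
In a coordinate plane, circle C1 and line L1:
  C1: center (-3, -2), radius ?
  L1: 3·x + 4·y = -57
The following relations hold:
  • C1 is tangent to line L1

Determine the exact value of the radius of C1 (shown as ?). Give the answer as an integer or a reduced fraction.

1. [C1‖L1]  r_C1² − 64 = 0  ⇒  r_C1 = 8 (r>0 drops 1)

8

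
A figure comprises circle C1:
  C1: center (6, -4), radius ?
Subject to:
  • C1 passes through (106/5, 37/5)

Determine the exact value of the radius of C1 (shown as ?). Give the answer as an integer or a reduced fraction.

1. [C1∋P]  r_C1² − 361 = 0  ⇒  r_C1 = 19 (r>0 drops 1)

19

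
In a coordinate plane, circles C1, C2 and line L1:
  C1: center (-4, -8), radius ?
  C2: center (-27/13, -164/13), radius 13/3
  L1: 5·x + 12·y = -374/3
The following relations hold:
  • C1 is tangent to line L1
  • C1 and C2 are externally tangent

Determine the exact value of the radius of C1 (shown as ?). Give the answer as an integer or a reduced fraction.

2/3

1. [C1‖L1]  r_C1² − 4/9 = 0  ⇒  r_C1 = 2/3 (r>0 drops 1)
2. [ext C1·C2]  r_C1² + (26/3)r_C1 − 56/9 = 0  ⇒  r_C1 = 2/3 (r>0 drops 1)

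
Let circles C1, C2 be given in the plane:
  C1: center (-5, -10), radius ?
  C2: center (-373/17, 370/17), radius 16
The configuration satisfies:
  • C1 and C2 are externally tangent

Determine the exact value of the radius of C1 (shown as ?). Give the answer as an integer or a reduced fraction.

20

1. [ext C1·C2]  r_C1² + 32r_C1 − 1040 = 0  ⇒  r_C1 = 20 (r>0 drops 1)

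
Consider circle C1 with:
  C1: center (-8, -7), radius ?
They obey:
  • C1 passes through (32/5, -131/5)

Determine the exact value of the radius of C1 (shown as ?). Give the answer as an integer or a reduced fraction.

24

1. [C1∋P]  r_C1² − 576 = 0  ⇒  r_C1 = 24 (r>0 drops 1)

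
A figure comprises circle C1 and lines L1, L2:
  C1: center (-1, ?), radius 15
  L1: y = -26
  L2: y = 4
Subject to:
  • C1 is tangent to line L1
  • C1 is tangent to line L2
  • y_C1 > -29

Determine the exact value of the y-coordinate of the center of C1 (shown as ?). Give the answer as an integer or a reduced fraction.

1. [C1‖L1]  y_C1² + 52y_C1 + 451 = 0  ⇒  y_C1 = -41 or -11
2. [C1‖L2]  y_C1² − 8y_C1 − 209 = 0  ⇒  y_C1 = -11 or 19

-11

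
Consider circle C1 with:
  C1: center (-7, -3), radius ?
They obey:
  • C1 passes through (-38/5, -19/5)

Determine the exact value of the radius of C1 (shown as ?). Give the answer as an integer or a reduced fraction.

1. [C1∋P]  r_C1² − 1 = 0  ⇒  r_C1 = 1 (r>0 drops 1)

1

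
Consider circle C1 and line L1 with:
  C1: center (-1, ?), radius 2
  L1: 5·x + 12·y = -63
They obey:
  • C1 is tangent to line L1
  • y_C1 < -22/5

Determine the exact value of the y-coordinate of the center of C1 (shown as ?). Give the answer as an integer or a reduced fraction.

1. [C1‖L1]  y_C1² + (29/3)y_C1 + 56/3 = 0  ⇒  y_C1 = -7 or -8/3
2. given y_C1 < -22/5: keep -7

-7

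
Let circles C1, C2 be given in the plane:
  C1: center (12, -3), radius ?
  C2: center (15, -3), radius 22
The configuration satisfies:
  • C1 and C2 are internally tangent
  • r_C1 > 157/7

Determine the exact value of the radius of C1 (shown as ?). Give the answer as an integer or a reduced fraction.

25

1. [int C1,C2]  r_C1² − 44r_C1 + 475 = 0  ⇒  r_C1 = 19 or 25
2. given r_C1 > 157/7: keep 25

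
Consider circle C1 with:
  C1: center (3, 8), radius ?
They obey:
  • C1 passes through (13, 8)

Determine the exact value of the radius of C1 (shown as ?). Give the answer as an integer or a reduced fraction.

10

1. [C1∋P]  r_C1² − 100 = 0  ⇒  r_C1 = 10 (r>0 drops 1)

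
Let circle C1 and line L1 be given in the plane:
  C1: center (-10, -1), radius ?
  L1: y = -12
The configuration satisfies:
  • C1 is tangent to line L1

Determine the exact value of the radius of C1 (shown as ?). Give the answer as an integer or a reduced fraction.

11

1. [C1‖L1]  r_C1² − 121 = 0  ⇒  r_C1 = 11 (r>0 drops 1)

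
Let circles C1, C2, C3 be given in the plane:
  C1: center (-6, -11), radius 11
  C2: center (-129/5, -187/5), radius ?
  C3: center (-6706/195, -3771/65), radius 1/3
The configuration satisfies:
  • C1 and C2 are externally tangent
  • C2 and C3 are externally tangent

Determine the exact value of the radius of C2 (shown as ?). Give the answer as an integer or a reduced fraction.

1. [ext C1·C2]  r_C2² + 22r_C2 − 968 = 0  ⇒  r_C2 = 22 (r>0 drops 1)
2. [ext C2·C3]  r_C2² + (2/3)r_C2 − 1496/3 = 0  ⇒  r_C2 = 22 (r>0 drops 1)

22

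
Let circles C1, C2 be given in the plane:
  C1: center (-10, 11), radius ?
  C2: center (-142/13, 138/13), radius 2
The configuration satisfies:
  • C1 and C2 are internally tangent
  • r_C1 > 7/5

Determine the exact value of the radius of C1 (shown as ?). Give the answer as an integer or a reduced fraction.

1. [int C1,C2]  r_C1² − 4r_C1 + 3 = 0  ⇒  r_C1 = 1 or 3
2. given r_C1 > 7/5: keep 3

3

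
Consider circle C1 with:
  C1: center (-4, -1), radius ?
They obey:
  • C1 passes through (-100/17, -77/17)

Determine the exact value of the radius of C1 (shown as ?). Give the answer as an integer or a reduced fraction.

1. [C1∋P]  r_C1² − 16 = 0  ⇒  r_C1 = 4 (r>0 drops 1)

4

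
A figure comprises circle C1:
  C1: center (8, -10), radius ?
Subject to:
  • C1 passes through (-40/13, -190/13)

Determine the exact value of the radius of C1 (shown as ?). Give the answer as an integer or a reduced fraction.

12

1. [C1∋P]  r_C1² − 144 = 0  ⇒  r_C1 = 12 (r>0 drops 1)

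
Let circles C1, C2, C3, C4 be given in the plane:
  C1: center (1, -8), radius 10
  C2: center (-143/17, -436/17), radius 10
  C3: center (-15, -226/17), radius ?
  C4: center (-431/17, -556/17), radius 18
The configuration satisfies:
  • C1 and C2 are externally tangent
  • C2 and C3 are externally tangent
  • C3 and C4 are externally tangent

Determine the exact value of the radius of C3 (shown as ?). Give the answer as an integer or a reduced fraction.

1. [ext C2·C3]  r_C3² + 20r_C3 − 96 = 0  ⇒  r_C3 = 4 (r>0 drops 1)
2. [ext C3·C4]  r_C3² + 36r_C3 − 160 = 0  ⇒  r_C3 = 4 (r>0 drops 1)

4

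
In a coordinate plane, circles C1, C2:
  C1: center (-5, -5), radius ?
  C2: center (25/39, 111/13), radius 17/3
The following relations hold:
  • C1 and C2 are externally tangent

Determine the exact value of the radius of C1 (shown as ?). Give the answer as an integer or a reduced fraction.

9

1. [ext C1·C2]  r_C1² + (34/3)r_C1 − 183 = 0  ⇒  r_C1 = 9 (r>0 drops 1)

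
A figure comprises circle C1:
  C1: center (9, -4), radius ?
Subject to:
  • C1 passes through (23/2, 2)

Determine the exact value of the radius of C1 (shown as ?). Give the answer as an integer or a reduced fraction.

1. [C1∋P]  r_C1² − 169/4 = 0  ⇒  r_C1 = 13/2 (r>0 drops 1)

13/2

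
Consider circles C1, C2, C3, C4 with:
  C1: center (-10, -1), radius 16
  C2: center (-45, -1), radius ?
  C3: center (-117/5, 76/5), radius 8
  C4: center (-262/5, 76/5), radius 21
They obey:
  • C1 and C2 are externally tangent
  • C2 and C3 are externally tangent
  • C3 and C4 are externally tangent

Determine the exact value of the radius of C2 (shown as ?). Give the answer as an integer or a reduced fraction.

1. [ext C1·C2]  r_C2² + 32r_C2 − 969 = 0  ⇒  r_C2 = 19 (r>0 drops 1)
2. [ext C2·C3]  r_C2² + 16r_C2 − 665 = 0  ⇒  r_C2 = 19 (r>0 drops 1)

19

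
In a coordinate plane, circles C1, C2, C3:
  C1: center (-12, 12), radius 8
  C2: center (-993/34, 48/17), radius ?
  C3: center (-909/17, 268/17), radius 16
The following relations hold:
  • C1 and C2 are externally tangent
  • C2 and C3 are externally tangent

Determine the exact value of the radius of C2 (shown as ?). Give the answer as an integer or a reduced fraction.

23/2

1. [ext C1·C2]  r_C2² + 16r_C2 − 1265/4 = 0  ⇒  r_C2 = 23/2 (r>0 drops 1)
2. [ext C2·C3]  r_C2² + 32r_C2 − 2001/4 = 0  ⇒  r_C2 = 23/2 (r>0 drops 1)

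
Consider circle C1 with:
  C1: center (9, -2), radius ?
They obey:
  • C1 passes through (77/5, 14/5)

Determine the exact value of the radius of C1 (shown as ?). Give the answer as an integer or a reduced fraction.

1. [C1∋P]  r_C1² − 64 = 0  ⇒  r_C1 = 8 (r>0 drops 1)

8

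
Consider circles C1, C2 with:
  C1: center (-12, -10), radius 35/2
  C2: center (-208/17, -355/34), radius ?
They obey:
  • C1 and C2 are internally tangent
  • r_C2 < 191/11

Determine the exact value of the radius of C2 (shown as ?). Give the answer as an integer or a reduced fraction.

17

1. [int C1,C2]  r_C2² − 35r_C2 + 306 = 0  ⇒  r_C2 = 17 or 18
2. given r_C2 < 191/11: keep 17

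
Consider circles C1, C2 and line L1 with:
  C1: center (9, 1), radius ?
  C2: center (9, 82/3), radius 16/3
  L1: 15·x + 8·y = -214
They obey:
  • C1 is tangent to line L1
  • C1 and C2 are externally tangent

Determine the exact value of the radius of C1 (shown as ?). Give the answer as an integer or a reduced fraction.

1. [C1‖L1]  r_C1² − 441 = 0  ⇒  r_C1 = 21 (r>0 drops 1)
2. [ext C1·C2]  r_C1² + (32/3)r_C1 − 665 = 0  ⇒  r_C1 = 21 (r>0 drops 1)

21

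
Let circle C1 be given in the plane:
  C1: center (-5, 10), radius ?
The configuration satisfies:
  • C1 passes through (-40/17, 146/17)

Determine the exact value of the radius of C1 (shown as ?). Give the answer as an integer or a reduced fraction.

3

1. [C1∋P]  r_C1² − 9 = 0  ⇒  r_C1 = 3 (r>0 drops 1)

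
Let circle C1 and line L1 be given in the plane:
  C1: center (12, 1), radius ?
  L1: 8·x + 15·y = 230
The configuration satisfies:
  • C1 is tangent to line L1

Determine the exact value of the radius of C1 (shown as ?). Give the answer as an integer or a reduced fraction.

7

1. [C1‖L1]  r_C1² − 49 = 0  ⇒  r_C1 = 7 (r>0 drops 1)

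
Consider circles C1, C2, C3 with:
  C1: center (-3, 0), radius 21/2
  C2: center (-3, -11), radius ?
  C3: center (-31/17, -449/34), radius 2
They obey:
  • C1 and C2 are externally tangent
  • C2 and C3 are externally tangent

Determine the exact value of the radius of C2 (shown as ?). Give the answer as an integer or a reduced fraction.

1. [ext C1·C2]  r_C2² + 21r_C2 − 43/4 = 0  ⇒  r_C2 = 1/2 (r>0 drops 1)
2. [ext C2·C3]  r_C2² + 4r_C2 − 9/4 = 0  ⇒  r_C2 = 1/2 (r>0 drops 1)

1/2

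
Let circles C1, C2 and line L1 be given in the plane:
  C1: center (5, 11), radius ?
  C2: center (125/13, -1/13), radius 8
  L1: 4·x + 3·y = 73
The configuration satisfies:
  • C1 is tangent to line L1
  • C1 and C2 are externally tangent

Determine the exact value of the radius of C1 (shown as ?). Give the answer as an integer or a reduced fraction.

4

1. [C1‖L1]  r_C1² − 16 = 0  ⇒  r_C1 = 4 (r>0 drops 1)
2. [ext C1·C2]  r_C1² + 16r_C1 − 80 = 0  ⇒  r_C1 = 4 (r>0 drops 1)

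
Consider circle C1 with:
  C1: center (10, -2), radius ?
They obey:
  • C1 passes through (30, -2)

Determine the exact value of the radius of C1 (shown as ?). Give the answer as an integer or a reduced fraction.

20

1. [C1∋P]  r_C1² − 400 = 0  ⇒  r_C1 = 20 (r>0 drops 1)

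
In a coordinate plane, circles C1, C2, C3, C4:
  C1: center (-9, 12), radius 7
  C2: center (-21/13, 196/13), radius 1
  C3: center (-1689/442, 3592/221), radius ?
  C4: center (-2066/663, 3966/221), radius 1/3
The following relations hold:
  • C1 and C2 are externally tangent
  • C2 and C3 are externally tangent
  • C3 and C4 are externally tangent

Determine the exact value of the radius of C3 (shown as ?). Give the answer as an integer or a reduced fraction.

3/2

1. [ext C2·C3]  r_C3² + 2r_C3 − 21/4 = 0  ⇒  r_C3 = 3/2 (r>0 drops 1)
2. [ext C3·C4]  r_C3² + (2/3)r_C3 − 13/4 = 0  ⇒  r_C3 = 3/2 (r>0 drops 1)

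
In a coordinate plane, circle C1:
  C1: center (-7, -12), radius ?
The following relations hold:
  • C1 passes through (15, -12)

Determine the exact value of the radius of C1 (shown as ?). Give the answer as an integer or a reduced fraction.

1. [C1∋P]  r_C1² − 484 = 0  ⇒  r_C1 = 22 (r>0 drops 1)

22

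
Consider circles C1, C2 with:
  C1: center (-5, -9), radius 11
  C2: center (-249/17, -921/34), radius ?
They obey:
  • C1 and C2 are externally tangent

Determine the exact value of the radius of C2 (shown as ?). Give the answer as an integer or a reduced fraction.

1. [ext C1·C2]  r_C2² + 22r_C2 − 1197/4 = 0  ⇒  r_C2 = 19/2 (r>0 drops 1)

19/2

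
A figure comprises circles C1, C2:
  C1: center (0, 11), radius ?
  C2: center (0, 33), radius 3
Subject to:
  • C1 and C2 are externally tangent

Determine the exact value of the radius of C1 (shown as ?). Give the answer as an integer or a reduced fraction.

1. [ext C1·C2]  r_C1² + 6r_C1 − 475 = 0  ⇒  r_C1 = 19 (r>0 drops 1)

19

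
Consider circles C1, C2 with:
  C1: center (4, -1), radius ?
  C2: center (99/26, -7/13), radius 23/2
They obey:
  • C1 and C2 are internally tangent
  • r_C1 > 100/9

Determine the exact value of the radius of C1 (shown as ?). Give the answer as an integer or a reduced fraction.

12

1. [int C1,C2]  r_C1² − 23r_C1 + 132 = 0  ⇒  r_C1 = 11 or 12
2. given r_C1 > 100/9: keep 12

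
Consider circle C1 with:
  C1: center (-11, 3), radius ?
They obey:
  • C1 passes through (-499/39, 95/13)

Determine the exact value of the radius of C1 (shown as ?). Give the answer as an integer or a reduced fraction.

14/3

1. [C1∋P]  r_C1² − 196/9 = 0  ⇒  r_C1 = 14/3 (r>0 drops 1)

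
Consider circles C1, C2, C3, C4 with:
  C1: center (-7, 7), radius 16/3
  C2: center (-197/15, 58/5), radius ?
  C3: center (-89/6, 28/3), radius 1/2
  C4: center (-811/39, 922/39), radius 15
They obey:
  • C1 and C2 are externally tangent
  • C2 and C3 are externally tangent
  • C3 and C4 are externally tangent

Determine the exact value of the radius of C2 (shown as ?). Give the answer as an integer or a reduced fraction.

1. [ext C1·C2]  r_C2² + (32/3)r_C2 − 91/3 = 0  ⇒  r_C2 = 7/3 (r>0 drops 1)
2. [ext C2·C3]  r_C2² + 1r_C2 − 70/9 = 0  ⇒  r_C2 = 7/3 (r>0 drops 1)

7/3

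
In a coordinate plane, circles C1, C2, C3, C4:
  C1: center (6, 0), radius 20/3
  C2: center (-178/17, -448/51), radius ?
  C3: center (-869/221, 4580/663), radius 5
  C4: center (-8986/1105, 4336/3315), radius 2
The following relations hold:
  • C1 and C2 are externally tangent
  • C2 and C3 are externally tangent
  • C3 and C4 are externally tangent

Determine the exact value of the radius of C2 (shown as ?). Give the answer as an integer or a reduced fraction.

1. [ext C1·C2]  r_C2² + (40/3)r_C2 − 304 = 0  ⇒  r_C2 = 12 (r>0 drops 1)
2. [ext C2·C3]  r_C2² + 10r_C2 − 264 = 0  ⇒  r_C2 = 12 (r>0 drops 1)

12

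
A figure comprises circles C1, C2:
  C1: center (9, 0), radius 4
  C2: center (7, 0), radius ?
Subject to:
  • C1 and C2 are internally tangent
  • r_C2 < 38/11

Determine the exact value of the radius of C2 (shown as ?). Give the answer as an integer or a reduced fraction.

1. [int C1,C2]  r_C2² − 8r_C2 + 12 = 0  ⇒  r_C2 = 2 or 6
2. given r_C2 < 38/11: keep 2

2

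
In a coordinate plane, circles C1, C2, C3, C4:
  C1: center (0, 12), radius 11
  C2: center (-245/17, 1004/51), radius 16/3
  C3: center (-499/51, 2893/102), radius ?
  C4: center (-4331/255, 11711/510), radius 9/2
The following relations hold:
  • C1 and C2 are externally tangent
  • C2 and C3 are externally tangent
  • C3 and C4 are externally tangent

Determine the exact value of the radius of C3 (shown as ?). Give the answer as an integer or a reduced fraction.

9/2

1. [ext C2·C3]  r_C3² + (32/3)r_C3 − 273/4 = 0  ⇒  r_C3 = 9/2 (r>0 drops 1)
2. [ext C3·C4]  r_C3² + 9r_C3 − 243/4 = 0  ⇒  r_C3 = 9/2 (r>0 drops 1)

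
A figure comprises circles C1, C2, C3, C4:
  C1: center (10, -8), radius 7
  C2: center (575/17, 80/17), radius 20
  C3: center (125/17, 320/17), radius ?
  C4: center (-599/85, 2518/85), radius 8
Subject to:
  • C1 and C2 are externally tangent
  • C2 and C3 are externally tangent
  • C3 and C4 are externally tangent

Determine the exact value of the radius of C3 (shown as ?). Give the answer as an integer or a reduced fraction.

10

1. [ext C2·C3]  r_C3² + 40r_C3 − 500 = 0  ⇒  r_C3 = 10 (r>0 drops 1)
2. [ext C3·C4]  r_C3² + 16r_C3 − 260 = 0  ⇒  r_C3 = 10 (r>0 drops 1)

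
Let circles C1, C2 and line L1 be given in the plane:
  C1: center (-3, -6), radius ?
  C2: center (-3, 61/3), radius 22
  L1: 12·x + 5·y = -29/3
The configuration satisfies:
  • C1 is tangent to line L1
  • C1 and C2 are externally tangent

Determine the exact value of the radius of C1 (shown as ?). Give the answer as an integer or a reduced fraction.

13/3

1. [C1‖L1]  r_C1² − 169/9 = 0  ⇒  r_C1 = 13/3 (r>0 drops 1)
2. [ext C1·C2]  r_C1² + 44r_C1 − 1885/9 = 0  ⇒  r_C1 = 13/3 (r>0 drops 1)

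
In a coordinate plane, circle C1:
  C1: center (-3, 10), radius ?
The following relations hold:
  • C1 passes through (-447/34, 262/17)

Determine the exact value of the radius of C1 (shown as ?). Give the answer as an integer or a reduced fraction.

1. [C1∋P]  r_C1² − 529/4 = 0  ⇒  r_C1 = 23/2 (r>0 drops 1)

23/2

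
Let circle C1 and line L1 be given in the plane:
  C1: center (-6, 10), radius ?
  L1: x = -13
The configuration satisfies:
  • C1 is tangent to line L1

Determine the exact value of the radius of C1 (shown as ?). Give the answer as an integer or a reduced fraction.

1. [C1‖L1]  r_C1² − 49 = 0  ⇒  r_C1 = 7 (r>0 drops 1)

7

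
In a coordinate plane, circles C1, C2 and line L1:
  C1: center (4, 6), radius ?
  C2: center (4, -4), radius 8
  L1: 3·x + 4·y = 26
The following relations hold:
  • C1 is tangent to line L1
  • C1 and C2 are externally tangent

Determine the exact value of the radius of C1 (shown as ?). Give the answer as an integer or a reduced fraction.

1. [C1‖L1]  r_C1² − 4 = 0  ⇒  r_C1 = 2 (r>0 drops 1)
2. [ext C1·C2]  r_C1² + 16r_C1 − 36 = 0  ⇒  r_C1 = 2 (r>0 drops 1)

2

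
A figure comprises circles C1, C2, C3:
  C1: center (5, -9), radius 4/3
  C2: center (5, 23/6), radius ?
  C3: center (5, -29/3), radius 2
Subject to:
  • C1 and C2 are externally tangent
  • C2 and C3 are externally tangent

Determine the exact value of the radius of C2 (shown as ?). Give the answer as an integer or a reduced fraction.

1. [ext C1·C2]  r_C2² + (8/3)r_C2 − 1955/12 = 0  ⇒  r_C2 = 23/2 (r>0 drops 1)
2. [ext C2·C3]  r_C2² + 4r_C2 − 713/4 = 0  ⇒  r_C2 = 23/2 (r>0 drops 1)

23/2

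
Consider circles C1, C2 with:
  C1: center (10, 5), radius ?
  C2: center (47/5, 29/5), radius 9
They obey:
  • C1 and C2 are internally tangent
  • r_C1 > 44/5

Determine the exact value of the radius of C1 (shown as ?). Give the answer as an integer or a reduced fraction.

10

1. [int C1,C2]  r_C1² − 18r_C1 + 80 = 0  ⇒  r_C1 = 8 or 10
2. given r_C1 > 44/5: keep 10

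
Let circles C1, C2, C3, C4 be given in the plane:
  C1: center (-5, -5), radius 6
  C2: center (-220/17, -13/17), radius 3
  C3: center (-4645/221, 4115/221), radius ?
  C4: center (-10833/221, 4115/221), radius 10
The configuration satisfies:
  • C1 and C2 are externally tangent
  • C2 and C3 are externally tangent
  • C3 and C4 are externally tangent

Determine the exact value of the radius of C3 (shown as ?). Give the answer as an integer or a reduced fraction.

18

1. [ext C2·C3]  r_C3² + 6r_C3 − 432 = 0  ⇒  r_C3 = 18 (r>0 drops 1)
2. [ext C3·C4]  r_C3² + 20r_C3 − 684 = 0  ⇒  r_C3 = 18 (r>0 drops 1)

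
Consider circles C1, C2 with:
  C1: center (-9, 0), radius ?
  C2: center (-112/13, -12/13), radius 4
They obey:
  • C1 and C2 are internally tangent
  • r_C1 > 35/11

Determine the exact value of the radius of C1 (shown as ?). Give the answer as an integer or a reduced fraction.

5

1. [int C1,C2]  r_C1² − 8r_C1 + 15 = 0  ⇒  r_C1 = 3 or 5
2. given r_C1 > 35/11: keep 5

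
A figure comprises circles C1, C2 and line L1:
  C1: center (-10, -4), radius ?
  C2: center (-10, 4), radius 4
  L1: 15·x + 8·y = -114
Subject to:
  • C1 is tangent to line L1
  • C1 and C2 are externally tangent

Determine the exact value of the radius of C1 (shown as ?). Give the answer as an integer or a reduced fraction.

4

1. [C1‖L1]  r_C1² − 16 = 0  ⇒  r_C1 = 4 (r>0 drops 1)
2. [ext C1·C2]  r_C1² + 8r_C1 − 48 = 0  ⇒  r_C1 = 4 (r>0 drops 1)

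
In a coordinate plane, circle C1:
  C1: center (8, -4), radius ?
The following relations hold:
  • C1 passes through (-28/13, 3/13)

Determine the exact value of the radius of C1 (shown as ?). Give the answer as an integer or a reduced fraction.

11

1. [C1∋P]  r_C1² − 121 = 0  ⇒  r_C1 = 11 (r>0 drops 1)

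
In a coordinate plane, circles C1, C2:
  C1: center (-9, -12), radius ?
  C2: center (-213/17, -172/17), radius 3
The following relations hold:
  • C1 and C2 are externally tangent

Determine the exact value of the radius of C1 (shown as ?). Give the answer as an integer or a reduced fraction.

1

1. [ext C1·C2]  r_C1² + 6r_C1 − 7 = 0  ⇒  r_C1 = 1 (r>0 drops 1)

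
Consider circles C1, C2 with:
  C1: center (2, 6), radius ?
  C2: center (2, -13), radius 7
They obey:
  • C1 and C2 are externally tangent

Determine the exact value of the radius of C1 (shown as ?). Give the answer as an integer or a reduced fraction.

12

1. [ext C1·C2]  r_C1² + 14r_C1 − 312 = 0  ⇒  r_C1 = 12 (r>0 drops 1)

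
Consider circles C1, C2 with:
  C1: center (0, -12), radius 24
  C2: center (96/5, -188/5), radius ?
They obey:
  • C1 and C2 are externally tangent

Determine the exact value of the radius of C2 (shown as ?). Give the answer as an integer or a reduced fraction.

8

1. [ext C1·C2]  r_C2² + 48r_C2 − 448 = 0  ⇒  r_C2 = 8 (r>0 drops 1)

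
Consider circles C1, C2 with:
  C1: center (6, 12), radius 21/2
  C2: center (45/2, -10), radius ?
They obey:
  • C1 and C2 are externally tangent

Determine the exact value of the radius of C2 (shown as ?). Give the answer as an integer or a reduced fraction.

1. [ext C1·C2]  r_C2² + 21r_C2 − 646 = 0  ⇒  r_C2 = 17 (r>0 drops 1)

17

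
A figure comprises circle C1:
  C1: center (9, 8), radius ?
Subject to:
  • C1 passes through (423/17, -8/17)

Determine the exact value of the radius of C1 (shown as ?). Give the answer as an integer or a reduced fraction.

18

1. [C1∋P]  r_C1² − 324 = 0  ⇒  r_C1 = 18 (r>0 drops 1)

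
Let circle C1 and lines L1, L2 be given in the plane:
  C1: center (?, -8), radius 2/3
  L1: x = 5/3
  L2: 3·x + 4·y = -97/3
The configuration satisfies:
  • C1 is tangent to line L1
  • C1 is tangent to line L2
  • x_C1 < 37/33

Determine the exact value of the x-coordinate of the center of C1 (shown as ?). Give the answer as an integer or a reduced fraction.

1. [C1‖L1]  x_C1² − (10/3)x_C1 + 7/3 = 0  ⇒  x_C1 = 1 or 7/3
2. [C1‖L2]  x_C1² + (2/9)x_C1 − 11/9 = 0  ⇒  x_C1 = -11/9 or 1

1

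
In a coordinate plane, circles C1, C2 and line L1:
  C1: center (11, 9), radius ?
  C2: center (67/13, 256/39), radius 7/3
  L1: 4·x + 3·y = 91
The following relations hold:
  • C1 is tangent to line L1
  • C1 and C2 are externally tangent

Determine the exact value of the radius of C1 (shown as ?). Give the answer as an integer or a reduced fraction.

1. [C1‖L1]  r_C1² − 16 = 0  ⇒  r_C1 = 4 (r>0 drops 1)
2. [ext C1·C2]  r_C1² + (14/3)r_C1 − 104/3 = 0  ⇒  r_C1 = 4 (r>0 drops 1)

4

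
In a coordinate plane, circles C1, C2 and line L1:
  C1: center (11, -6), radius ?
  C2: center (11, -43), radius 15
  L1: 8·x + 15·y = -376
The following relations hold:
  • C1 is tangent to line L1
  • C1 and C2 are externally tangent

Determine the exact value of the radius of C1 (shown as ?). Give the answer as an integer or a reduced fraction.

22

1. [C1‖L1]  r_C1² − 484 = 0  ⇒  r_C1 = 22 (r>0 drops 1)
2. [ext C1·C2]  r_C1² + 30r_C1 − 1144 = 0  ⇒  r_C1 = 22 (r>0 drops 1)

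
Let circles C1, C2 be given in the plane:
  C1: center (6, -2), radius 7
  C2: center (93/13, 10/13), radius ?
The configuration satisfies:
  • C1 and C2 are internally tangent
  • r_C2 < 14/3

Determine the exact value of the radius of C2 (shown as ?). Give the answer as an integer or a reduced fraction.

1. [int C1,C2]  r_C2² − 14r_C2 + 40 = 0  ⇒  r_C2 = 4 or 10
2. given r_C2 < 14/3: keep 4

4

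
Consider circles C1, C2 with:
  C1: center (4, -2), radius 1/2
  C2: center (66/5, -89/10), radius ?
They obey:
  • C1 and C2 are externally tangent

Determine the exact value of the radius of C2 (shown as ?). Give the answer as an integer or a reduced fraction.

1. [ext C1·C2]  r_C2² + 1r_C2 − 132 = 0  ⇒  r_C2 = 11 (r>0 drops 1)

11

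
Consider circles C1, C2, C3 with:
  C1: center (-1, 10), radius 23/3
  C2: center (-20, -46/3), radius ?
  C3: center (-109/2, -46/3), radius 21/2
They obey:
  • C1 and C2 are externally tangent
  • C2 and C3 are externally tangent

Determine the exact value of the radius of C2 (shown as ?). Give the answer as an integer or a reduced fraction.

24

1. [ext C1·C2]  r_C2² + (46/3)r_C2 − 944 = 0  ⇒  r_C2 = 24 (r>0 drops 1)
2. [ext C2·C3]  r_C2² + 21r_C2 − 1080 = 0  ⇒  r_C2 = 24 (r>0 drops 1)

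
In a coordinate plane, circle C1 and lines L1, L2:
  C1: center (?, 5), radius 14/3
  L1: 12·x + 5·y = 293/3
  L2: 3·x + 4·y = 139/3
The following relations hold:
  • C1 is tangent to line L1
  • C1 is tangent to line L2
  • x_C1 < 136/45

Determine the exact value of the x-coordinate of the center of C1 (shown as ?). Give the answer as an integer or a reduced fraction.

1. [C1‖L1]  x_C1² − (109/9)x_C1 + 100/9 = 0  ⇒  x_C1 = 1 or 100/9
2. [C1‖L2]  x_C1² − (158/9)x_C1 + 149/9 = 0  ⇒  x_C1 = 1 or 149/9

1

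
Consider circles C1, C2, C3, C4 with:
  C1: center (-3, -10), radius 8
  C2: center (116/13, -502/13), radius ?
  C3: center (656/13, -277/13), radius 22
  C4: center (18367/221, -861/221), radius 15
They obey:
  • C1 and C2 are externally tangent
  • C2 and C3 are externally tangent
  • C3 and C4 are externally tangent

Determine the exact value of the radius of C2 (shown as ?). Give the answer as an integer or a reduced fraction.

23

1. [ext C1·C2]  r_C2² + 16r_C2 − 897 = 0  ⇒  r_C2 = 23 (r>0 drops 1)
2. [ext C2·C3]  r_C2² + 44r_C2 − 1541 = 0  ⇒  r_C2 = 23 (r>0 drops 1)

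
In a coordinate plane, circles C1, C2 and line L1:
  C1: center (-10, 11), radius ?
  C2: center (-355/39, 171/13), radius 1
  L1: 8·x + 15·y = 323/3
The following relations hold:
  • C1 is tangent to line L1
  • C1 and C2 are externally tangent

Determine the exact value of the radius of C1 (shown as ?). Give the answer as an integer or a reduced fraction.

1. [C1‖L1]  r_C1² − 16/9 = 0  ⇒  r_C1 = 4/3 (r>0 drops 1)
2. [ext C1·C2]  r_C1² + 2r_C1 − 40/9 = 0  ⇒  r_C1 = 4/3 (r>0 drops 1)

4/3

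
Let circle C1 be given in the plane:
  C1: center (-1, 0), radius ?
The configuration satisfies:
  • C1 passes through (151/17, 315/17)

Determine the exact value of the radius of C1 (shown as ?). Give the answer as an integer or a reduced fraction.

21

1. [C1∋P]  r_C1² − 441 = 0  ⇒  r_C1 = 21 (r>0 drops 1)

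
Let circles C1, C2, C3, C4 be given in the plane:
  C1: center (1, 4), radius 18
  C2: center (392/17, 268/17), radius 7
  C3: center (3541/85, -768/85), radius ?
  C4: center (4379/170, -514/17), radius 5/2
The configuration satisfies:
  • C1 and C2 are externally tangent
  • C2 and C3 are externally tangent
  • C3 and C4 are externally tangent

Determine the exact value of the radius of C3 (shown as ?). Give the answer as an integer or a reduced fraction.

24

1. [ext C2·C3]  r_C3² + 14r_C3 − 912 = 0  ⇒  r_C3 = 24 (r>0 drops 1)
2. [ext C3·C4]  r_C3² + 5r_C3 − 696 = 0  ⇒  r_C3 = 24 (r>0 drops 1)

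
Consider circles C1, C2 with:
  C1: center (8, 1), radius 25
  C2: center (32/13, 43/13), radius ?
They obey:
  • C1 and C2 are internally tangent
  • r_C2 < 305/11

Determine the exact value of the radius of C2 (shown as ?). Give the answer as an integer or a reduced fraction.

19

1. [int C1,C2]  r_C2² − 50r_C2 + 589 = 0  ⇒  r_C2 = 19 or 31
2. given r_C2 < 305/11: keep 19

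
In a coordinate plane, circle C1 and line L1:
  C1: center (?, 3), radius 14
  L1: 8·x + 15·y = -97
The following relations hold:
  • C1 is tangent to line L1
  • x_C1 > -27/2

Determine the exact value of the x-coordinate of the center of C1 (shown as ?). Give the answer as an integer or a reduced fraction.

12

1. [C1‖L1]  x_C1² + (71/2)x_C1 − 570 = 0  ⇒  x_C1 = -95/2 or 12
2. given x_C1 > -27/2: keep 12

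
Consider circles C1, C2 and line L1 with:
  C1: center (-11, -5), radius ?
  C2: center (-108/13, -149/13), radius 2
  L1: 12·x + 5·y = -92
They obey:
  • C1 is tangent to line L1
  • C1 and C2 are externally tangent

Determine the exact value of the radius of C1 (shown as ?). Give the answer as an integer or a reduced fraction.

1. [C1‖L1]  r_C1² − 25 = 0  ⇒  r_C1 = 5 (r>0 drops 1)
2. [ext C1·C2]  r_C1² + 4r_C1 − 45 = 0  ⇒  r_C1 = 5 (r>0 drops 1)

5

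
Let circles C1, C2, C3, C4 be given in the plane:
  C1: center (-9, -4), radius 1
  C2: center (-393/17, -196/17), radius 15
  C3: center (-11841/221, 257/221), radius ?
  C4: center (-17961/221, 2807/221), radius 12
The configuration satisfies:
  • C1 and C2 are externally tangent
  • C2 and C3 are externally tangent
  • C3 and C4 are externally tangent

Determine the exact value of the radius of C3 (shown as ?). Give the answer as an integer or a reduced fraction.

1. [ext C2·C3]  r_C3² + 30r_C3 − 864 = 0  ⇒  r_C3 = 18 (r>0 drops 1)
2. [ext C3·C4]  r_C3² + 24r_C3 − 756 = 0  ⇒  r_C3 = 18 (r>0 drops 1)

18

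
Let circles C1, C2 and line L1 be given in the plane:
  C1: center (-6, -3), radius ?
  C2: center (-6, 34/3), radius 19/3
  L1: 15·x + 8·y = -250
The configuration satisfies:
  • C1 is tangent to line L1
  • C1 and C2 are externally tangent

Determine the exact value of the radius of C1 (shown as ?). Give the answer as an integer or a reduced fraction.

8

1. [C1‖L1]  r_C1² − 64 = 0  ⇒  r_C1 = 8 (r>0 drops 1)
2. [ext C1·C2]  r_C1² + (38/3)r_C1 − 496/3 = 0  ⇒  r_C1 = 8 (r>0 drops 1)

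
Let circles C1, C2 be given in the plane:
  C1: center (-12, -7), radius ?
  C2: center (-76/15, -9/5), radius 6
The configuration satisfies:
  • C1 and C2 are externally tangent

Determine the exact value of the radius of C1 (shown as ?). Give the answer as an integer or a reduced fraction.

8/3

1. [ext C1·C2]  r_C1² + 12r_C1 − 352/9 = 0  ⇒  r_C1 = 8/3 (r>0 drops 1)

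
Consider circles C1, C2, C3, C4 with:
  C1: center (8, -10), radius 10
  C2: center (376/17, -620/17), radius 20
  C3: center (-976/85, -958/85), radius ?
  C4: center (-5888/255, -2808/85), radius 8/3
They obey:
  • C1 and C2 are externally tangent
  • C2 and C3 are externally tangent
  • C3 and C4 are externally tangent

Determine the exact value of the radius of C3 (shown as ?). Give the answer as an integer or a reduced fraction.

22

1. [ext C2·C3]  r_C3² + 40r_C3 − 1364 = 0  ⇒  r_C3 = 22 (r>0 drops 1)
2. [ext C3·C4]  r_C3² + (16/3)r_C3 − 1804/3 = 0  ⇒  r_C3 = 22 (r>0 drops 1)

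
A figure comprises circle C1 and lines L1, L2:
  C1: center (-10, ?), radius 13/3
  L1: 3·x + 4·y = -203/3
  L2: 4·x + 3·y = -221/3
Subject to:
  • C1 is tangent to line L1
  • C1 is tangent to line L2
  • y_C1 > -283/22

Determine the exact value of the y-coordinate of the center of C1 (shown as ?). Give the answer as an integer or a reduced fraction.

1. [C1‖L1]  y_C1² + (113/6)y_C1 + 178/3 = 0  ⇒  y_C1 = -89/6 or -4
2. [C1‖L2]  y_C1² + (202/9)y_C1 + 664/9 = 0  ⇒  y_C1 = -166/9 or -4

-4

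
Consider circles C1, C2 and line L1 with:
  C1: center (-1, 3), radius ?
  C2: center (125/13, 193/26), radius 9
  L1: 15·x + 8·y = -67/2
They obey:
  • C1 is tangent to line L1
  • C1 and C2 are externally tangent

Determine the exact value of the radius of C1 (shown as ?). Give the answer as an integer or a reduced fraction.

5/2

1. [C1‖L1]  r_C1² − 25/4 = 0  ⇒  r_C1 = 5/2 (r>0 drops 1)
2. [ext C1·C2]  r_C1² + 18r_C1 − 205/4 = 0  ⇒  r_C1 = 5/2 (r>0 drops 1)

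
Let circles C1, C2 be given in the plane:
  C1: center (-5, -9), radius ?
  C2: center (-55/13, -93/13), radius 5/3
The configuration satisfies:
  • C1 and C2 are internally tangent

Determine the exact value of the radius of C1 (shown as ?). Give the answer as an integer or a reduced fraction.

11/3

1. [int C1,C2]  r_C1² − (10/3)r_C1 − 11/9 = 0  ⇒  r_C1 = 11/3 (r>0 drops 1)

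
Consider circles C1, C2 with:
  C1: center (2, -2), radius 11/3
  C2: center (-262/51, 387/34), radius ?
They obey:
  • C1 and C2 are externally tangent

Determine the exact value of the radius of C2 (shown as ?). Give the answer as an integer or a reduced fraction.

1. [ext C1·C2]  r_C2² + (22/3)r_C2 − 2599/12 = 0  ⇒  r_C2 = 23/2 (r>0 drops 1)

23/2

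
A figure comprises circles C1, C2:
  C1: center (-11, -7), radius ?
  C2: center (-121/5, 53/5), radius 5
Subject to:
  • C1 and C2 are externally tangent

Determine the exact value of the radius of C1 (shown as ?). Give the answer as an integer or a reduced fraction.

1. [ext C1·C2]  r_C1² + 10r_C1 − 459 = 0  ⇒  r_C1 = 17 (r>0 drops 1)

17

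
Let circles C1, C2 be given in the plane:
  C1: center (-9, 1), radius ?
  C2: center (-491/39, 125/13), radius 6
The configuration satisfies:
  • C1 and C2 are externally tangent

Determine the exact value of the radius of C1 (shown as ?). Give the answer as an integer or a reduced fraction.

1. [ext C1·C2]  r_C1² + 12r_C1 − 460/9 = 0  ⇒  r_C1 = 10/3 (r>0 drops 1)

10/3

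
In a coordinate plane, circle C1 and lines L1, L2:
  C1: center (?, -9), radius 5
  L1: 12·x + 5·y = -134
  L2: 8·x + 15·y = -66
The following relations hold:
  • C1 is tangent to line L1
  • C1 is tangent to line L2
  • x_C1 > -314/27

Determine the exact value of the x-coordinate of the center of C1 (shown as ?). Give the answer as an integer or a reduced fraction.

1. [C1‖L1]  x_C1² + (89/6)x_C1 + 77/3 = 0  ⇒  x_C1 = -77/6 or -2
2. [C1‖L2]  x_C1² − (69/4)x_C1 − 77/2 = 0  ⇒  x_C1 = -2 or 77/4

-2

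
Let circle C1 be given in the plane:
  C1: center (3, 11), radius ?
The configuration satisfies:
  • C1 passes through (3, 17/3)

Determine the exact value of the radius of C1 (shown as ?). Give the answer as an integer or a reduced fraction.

1. [C1∋P]  r_C1² − 256/9 = 0  ⇒  r_C1 = 16/3 (r>0 drops 1)

16/3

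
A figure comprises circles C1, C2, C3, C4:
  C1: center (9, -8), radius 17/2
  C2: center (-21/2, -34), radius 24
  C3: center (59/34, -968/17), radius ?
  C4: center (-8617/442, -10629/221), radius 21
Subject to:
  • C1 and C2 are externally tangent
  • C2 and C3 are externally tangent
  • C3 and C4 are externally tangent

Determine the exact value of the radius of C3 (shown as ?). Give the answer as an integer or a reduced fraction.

1. [ext C2·C3]  r_C3² + 48r_C3 − 100 = 0  ⇒  r_C3 = 2 (r>0 drops 1)
2. [ext C3·C4]  r_C3² + 42r_C3 − 88 = 0  ⇒  r_C3 = 2 (r>0 drops 1)

2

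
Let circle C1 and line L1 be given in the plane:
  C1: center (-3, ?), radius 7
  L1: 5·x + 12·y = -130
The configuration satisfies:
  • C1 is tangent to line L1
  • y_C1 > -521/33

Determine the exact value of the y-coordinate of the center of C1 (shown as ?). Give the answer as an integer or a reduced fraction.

-2

1. [C1‖L1]  y_C1² + (115/6)y_C1 + 103/3 = 0  ⇒  y_C1 = -103/6 or -2
2. given y_C1 > -521/33: keep -2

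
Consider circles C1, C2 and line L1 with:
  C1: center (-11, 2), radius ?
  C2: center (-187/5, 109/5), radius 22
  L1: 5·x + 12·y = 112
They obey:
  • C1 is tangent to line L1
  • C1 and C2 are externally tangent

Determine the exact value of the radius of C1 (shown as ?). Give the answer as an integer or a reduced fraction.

1. [C1‖L1]  r_C1² − 121 = 0  ⇒  r_C1 = 11 (r>0 drops 1)
2. [ext C1·C2]  r_C1² + 44r_C1 − 605 = 0  ⇒  r_C1 = 11 (r>0 drops 1)

11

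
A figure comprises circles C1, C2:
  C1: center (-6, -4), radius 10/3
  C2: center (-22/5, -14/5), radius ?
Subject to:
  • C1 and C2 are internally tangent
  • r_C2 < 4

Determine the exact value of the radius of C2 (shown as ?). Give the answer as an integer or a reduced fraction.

4/3

1. [int C1,C2]  r_C2² − (20/3)r_C2 + 64/9 = 0  ⇒  r_C2 = 4/3 or 16/3
2. given r_C2 < 4: keep 4/3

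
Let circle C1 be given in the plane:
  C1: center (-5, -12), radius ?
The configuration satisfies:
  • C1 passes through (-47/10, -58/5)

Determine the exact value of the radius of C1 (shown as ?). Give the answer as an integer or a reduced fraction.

1/2

1. [C1∋P]  r_C1² − 1/4 = 0  ⇒  r_C1 = 1/2 (r>0 drops 1)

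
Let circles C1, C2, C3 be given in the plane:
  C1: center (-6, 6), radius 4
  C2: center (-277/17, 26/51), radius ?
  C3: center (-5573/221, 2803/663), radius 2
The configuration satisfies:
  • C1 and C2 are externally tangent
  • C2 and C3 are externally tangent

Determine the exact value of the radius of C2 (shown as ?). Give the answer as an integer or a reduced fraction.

23/3

1. [ext C1·C2]  r_C2² + 8r_C2 − 1081/9 = 0  ⇒  r_C2 = 23/3 (r>0 drops 1)
2. [ext C2·C3]  r_C2² + 4r_C2 − 805/9 = 0  ⇒  r_C2 = 23/3 (r>0 drops 1)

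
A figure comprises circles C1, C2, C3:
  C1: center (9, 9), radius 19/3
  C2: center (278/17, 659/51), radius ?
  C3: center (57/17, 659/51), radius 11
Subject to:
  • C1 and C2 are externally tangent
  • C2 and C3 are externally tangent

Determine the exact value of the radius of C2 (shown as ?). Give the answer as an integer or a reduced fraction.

1. [ext C1·C2]  r_C2² + (38/3)r_C2 − 88/3 = 0  ⇒  r_C2 = 2 (r>0 drops 1)
2. [ext C2·C3]  r_C2² + 22r_C2 − 48 = 0  ⇒  r_C2 = 2 (r>0 drops 1)

2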